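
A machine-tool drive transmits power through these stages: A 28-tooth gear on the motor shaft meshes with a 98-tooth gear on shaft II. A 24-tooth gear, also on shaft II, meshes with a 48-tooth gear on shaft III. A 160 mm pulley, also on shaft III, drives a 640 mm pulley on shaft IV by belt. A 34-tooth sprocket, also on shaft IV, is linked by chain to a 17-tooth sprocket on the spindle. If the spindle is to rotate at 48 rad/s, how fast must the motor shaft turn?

Overall ratio R = 3.5 × 2 × 4 × 0.5 = 14.
Required input speed = output speed × R = 48 × 14 = 672 rad/s.

672 rad/s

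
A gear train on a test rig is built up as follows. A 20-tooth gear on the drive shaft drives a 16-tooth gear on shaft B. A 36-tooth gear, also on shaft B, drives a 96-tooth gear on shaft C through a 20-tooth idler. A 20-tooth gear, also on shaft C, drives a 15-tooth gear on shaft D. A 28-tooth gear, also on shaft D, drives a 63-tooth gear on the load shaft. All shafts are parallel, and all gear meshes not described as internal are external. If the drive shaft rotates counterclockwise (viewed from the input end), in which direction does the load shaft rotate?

the drive shaft → shaft B: external mesh, 1 reversal → CW.
shaft B → shaft C: driver → idler → driven is 2 external meshes, 2 reversals → CW.
shaft C → shaft D: external mesh, 1 reversal → CCW.
shaft D → the load shaft: external mesh, 1 reversal → CW.
5 reversals in total — an odd number — so the load shaft turns opposite to the drive shaft.

clockwise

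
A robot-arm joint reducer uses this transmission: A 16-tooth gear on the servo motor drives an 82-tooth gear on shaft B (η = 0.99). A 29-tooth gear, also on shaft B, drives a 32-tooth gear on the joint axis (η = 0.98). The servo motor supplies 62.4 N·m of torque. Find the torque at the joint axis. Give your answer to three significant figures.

342 N·m

After the gear mesh (82/16): 62.4 × 5.125 × 0.99 = 316.6 N·m
After the gear mesh (32/29): 316.6 × 1.1034 × 0.98 = 342.37 N·m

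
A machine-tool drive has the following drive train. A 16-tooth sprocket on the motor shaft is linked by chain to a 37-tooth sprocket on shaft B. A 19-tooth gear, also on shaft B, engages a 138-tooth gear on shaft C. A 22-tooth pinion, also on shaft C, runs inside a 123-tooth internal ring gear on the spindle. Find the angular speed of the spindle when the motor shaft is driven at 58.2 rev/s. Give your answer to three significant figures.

Chain: ratio = 37/16 = 2.3125, so shaft B turns at 58.2 / 2.3125 = 25.168 rev/s.
Gear mesh: ratio = 138/19 = 7.2632, so shaft C turns at 25.168 / 7.2632 = 3.4651 rev/s.
Internal gear: ratio = 123/22 = 5.5909, so the spindle turns at 3.4651 / 5.5909 = 0.61977 rev/s.

0.620 rev/s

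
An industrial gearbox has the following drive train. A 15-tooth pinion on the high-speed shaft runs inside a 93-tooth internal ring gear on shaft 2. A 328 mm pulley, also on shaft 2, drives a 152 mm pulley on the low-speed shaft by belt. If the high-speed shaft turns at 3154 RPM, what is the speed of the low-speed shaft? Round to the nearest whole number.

the high-speed shaft → shaft 2 (internal gear, 93/15): 3154 ÷ 6.2 = 508.71 RPM
shaft 2 → the low-speed shaft (belt, 152/328): 508.71 ÷ 0.46341 = 1097.7 RPM

1098 RPM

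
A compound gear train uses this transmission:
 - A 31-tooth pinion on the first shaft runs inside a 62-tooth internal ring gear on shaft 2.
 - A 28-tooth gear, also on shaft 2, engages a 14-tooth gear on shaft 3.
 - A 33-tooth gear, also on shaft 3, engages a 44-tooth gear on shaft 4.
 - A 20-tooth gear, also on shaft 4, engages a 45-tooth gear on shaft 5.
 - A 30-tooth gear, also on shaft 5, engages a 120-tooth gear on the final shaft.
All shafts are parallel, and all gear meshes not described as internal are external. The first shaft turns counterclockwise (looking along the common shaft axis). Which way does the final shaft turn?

the first shaft → shaft 2: internal mesh, same direction → CCW.
shaft 2 → shaft 3: external mesh, 1 reversal → CW.
shaft 3 → shaft 4: external mesh, 1 reversal → CCW.
shaft 4 → shaft 5: external mesh, 1 reversal → CW.
shaft 5 → the final shaft: external mesh, 1 reversal → CCW.
4 reversals in total — an even number — so the final shaft turns the same way as the first shaft.

counterclockwise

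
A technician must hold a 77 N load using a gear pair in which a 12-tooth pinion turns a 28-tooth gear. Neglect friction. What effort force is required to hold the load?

Gear pair MA = 28/12 = 2.3333.
Effort = load / MA = 77 / 2.3333 = 33 N.

33 N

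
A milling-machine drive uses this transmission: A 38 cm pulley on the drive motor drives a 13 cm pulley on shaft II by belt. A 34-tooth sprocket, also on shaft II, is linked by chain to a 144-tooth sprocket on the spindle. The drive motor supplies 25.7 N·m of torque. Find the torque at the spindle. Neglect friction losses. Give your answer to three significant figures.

37.2 N·m

belt 13/38 = 0.34211 → τ = 25.7·0.34211 = 8.7921 N·m
chain 144/34 = 4.2353 → τ = 8.7921·4.2353 = 37.237 N·m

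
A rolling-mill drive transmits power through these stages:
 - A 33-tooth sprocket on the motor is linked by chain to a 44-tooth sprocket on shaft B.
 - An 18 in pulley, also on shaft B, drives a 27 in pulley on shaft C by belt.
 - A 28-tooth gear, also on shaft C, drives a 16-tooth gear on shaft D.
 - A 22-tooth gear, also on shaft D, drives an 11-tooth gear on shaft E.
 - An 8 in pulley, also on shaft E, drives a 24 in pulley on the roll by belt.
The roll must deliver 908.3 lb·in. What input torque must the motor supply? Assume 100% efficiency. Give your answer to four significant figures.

Overall ratio R = 1.3333 × 1.5 × 0.57143 × 0.5 × 3 = 1.7143.
Input torque = output torque / R = 908.3 / 1.7143 = 529.84 lb·in.

529.8 lb·in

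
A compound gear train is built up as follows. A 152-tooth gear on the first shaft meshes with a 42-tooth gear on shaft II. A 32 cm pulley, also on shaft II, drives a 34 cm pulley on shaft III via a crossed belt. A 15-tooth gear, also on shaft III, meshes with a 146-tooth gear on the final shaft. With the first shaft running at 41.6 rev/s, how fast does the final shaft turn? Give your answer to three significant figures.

gear mesh 42/152 = 0.27632 → 41.6/0.27632 = 150.55 rev/s
belt 34/32 = 1.0625 → 150.55/1.0625 = 141.7 rev/s
gear mesh 146/15 = 9.7333 → 141.7/9.7333 = 14.558 rev/s

14.6 rev/s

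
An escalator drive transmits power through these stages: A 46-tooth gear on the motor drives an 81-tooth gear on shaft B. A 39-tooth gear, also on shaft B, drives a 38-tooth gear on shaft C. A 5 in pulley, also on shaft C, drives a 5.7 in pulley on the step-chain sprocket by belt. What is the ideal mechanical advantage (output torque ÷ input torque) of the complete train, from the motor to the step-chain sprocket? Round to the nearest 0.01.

1.96

Each stage contributes driven/driver: gear mesh 81/46 = 1.7609, gear mesh 38/39 = 0.97436, belt 5.7/5 = 1.14.
Overall: 1.7609 × 0.97436 × 1.14 = 1.9559.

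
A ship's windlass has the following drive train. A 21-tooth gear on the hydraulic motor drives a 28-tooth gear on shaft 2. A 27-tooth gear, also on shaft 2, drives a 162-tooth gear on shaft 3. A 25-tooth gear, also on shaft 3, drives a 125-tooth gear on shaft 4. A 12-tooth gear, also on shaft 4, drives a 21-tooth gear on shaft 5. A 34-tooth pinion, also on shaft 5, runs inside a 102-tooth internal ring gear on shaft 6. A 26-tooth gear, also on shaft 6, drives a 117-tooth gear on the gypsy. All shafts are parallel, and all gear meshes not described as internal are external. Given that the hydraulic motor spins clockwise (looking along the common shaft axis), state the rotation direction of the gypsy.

the hydraulic motor → shaft 2: external mesh, 1 reversal → CCW.
shaft 2 → shaft 3: external mesh, 1 reversal → CW.
shaft 3 → shaft 4: external mesh, 1 reversal → CCW.
shaft 4 → shaft 5: external mesh, 1 reversal → CW.
shaft 5 → shaft 6: internal mesh, same direction → CW.
shaft 6 → the gypsy: external mesh, 1 reversal → CCW.
5 reversals in total — an odd number — so the gypsy turns opposite to the hydraulic motor.

counterclockwise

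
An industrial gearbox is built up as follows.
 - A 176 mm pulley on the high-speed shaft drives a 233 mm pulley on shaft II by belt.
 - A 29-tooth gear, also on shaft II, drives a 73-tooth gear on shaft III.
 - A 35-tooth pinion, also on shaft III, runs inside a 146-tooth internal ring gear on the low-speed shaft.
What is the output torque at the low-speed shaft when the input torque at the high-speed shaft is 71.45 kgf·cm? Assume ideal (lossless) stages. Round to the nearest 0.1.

Belt: ratio = 233/176 = 1.3239; torque at shaft II = 71.45 × 1.3239 = 94.59 kgf·cm.
Gear mesh: ratio = 73/29 = 2.5172; torque at shaft III = 94.59 × 2.5172 = 238.11 kgf·cm.
Internal gear: ratio = 146/35 = 4.1714; torque at the low-speed shaft = 238.11 × 4.1714 = 993.24 kgf·cm.

993.2 kgf·cm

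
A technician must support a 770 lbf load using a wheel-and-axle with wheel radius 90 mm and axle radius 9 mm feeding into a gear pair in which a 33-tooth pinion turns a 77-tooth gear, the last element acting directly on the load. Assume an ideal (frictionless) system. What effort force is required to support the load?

33 lbf

Wheel-and-axle MA = R/r = 90/9 = 10.
Gear pair MA = 77/33 = 2.3333.
Combined ideal MA = 10 × 2.3333 = 23.333.
Effort = load / MA = 770 / 23.333 = 33 lbf.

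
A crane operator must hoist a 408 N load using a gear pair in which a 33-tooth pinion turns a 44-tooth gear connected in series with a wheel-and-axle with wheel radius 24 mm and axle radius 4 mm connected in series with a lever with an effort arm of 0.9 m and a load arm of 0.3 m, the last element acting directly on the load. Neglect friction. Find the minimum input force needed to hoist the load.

17 N

Gear pair MA = 44/33 = 1.3333.
Wheel-and-axle MA = R/r = 24/4 = 6.
Lever MA = effort arm / load arm = 0.9/0.3 = 3.
Combined ideal MA = 1.3333 × 6 × 3 = 24.
Effort = load / MA = 408 / 24 = 17 N.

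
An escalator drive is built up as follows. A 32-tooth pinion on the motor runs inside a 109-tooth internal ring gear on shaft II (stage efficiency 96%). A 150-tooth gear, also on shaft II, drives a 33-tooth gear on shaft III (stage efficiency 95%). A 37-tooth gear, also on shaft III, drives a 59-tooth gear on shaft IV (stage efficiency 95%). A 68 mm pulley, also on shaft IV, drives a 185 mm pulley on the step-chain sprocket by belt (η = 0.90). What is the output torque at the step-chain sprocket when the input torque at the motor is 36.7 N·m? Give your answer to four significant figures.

After the internal gear (109/32): 36.7 × 3.4062 × 0.96 = 120.01 N·m
After the gear mesh (33/150): 120.01 × 0.22 × 0.95 = 25.082 N·m
After the gear mesh (59/37): 25.082 × 1.5946 × 0.95 = 37.996 N·m
After the belt (185/68): 37.996 × 2.7206 × 0.90 = 93.033 N·m

93.03 N·m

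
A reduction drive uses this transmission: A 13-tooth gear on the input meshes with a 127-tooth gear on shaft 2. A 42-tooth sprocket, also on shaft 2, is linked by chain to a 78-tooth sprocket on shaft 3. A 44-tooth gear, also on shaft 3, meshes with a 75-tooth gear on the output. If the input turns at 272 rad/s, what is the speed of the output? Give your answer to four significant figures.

8.795 rad/s

Gear mesh: ratio = 127/13 = 9.7692, so shaft 2 turns at 272 / 9.7692 = 27.843 rad/s.
Chain: ratio = 78/42 = 1.8571, so shaft 3 turns at 27.843 / 1.8571 = 14.992 rad/s.
Gear mesh: ratio = 75/44 = 1.7045, so the output turns at 14.992 / 1.7045 = 8.7954 rad/s.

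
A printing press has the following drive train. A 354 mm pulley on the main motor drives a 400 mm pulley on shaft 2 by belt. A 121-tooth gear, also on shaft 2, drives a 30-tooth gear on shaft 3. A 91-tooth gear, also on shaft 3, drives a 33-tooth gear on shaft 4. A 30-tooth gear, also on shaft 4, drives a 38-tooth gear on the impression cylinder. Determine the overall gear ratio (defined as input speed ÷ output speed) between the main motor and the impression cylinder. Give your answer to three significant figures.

0.129

Each stage contributes driven/driver: belt 400/354 = 1.1299, gear mesh 30/121 = 0.24793, gear mesh 33/91 = 0.36264, gear mesh 38/30 = 1.2667.
Overall: 1.1299 × 0.24793 × 0.36264 × 1.2667 = 0.12868.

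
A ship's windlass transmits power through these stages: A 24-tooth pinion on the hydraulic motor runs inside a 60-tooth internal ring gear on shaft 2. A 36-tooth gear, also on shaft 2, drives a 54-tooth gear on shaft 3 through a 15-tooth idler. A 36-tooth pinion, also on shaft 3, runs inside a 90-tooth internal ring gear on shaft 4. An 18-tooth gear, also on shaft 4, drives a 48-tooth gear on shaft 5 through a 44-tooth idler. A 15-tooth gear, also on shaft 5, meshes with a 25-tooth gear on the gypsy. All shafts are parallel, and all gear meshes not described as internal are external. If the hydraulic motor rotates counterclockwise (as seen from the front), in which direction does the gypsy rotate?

the hydraulic motor → shaft 2: internal mesh, same direction → CCW.
shaft 2 → shaft 3: driver → idler → driven is 2 external meshes, 2 reversals → CCW.
shaft 3 → shaft 4: internal mesh, same direction → CCW.
shaft 4 → shaft 5: driver → idler → driven is 2 external meshes, 2 reversals → CCW.
shaft 5 → the gypsy: external mesh, 1 reversal → CW.
5 reversals in total — an odd number — so the gypsy turns opposite to the hydraulic motor.

clockwise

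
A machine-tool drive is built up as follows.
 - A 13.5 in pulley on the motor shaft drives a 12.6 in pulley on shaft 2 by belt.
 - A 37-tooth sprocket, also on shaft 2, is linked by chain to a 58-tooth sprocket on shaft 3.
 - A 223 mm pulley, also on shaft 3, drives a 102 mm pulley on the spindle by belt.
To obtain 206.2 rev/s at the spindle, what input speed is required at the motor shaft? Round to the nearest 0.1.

138.0 rev/s

Overall ratio R = 0.93333 × 1.5676 × 0.4574 = 0.6692.
Required input speed = output speed × R = 206.2 × 0.6692 = 137.99 rev/s.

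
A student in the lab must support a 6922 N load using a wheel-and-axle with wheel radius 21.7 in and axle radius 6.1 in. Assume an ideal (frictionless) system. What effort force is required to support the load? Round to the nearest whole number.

1946 N

Wheel-and-axle MA = R/r = 21.7/6.1 = 3.5574.
Effort = load / MA = 6922 / 3.5574 = 1945.8 N.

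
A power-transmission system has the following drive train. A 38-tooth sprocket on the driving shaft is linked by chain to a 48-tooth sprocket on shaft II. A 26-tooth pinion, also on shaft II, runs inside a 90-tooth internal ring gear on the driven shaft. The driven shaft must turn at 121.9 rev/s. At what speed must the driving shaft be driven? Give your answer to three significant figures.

533 rev/s

Overall ratio R = 1.2632 × 3.4615 = 4.3725.
Required input speed = output speed × R = 121.9 × 4.3725 = 533 rev/s.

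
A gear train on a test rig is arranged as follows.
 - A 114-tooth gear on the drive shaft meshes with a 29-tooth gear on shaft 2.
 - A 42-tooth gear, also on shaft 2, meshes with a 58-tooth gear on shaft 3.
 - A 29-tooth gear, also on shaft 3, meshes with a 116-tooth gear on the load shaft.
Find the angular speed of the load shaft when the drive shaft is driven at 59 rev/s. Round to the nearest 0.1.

the drive shaft → shaft 2 (gear mesh, 29/114): 59 ÷ 0.25439 = 231.93 rev/s
shaft 2 → shaft 3 (gear mesh, 58/42): 231.93 ÷ 1.381 = 167.95 rev/s
shaft 3 → the load shaft (gear mesh, 116/29): 167.95 ÷ 4 = 41.988 rev/s

42.0 rev/s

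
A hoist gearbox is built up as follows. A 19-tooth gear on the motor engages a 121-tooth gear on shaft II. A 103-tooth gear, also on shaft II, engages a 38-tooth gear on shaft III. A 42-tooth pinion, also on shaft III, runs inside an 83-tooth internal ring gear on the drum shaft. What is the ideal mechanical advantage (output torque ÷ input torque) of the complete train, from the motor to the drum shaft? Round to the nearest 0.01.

4.64

Each stage contributes driven/driver: gear mesh 121/19 = 6.3684, gear mesh 38/103 = 0.36893, internal gear 83/42 = 1.9762.
Overall: 6.3684 × 0.36893 × 1.9762 = 4.6431.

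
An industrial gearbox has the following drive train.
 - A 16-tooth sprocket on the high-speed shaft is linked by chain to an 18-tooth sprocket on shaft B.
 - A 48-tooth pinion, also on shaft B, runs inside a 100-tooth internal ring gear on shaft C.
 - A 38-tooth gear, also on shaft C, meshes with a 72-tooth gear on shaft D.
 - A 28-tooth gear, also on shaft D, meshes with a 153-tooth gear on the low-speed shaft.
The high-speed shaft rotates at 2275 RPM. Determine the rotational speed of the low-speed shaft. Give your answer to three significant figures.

Chain: ratio = 18/16 = 1.125, so shaft B turns at 2275 / 1.125 = 2022.2 RPM.
Internal gear: ratio = 100/48 = 2.0833, so shaft C turns at 2022.2 / 2.0833 = 970.67 RPM.
Gear mesh: ratio = 72/38 = 1.8947, so shaft D turns at 970.67 / 1.8947 = 512.3 RPM.
Gear mesh: ratio = 153/28 = 5.4643, so the low-speed shaft turns at 512.3 / 5.4643 = 93.754 RPM.

93.8 RPM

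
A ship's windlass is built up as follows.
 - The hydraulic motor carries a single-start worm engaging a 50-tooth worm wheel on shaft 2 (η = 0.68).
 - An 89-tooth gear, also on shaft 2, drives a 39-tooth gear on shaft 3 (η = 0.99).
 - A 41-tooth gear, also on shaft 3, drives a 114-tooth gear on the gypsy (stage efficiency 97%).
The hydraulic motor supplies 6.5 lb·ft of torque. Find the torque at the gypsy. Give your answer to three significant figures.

After the worm (50/1): 6.5 × 50 × 0.68 = 221 lb·ft
After the gear mesh (39/89): 221 × 0.4382 × 0.99 = 95.874 lb·ft
After the gear mesh (114/41): 95.874 × 2.7805 × 0.97 = 258.58 lb·ft

259 lb·ft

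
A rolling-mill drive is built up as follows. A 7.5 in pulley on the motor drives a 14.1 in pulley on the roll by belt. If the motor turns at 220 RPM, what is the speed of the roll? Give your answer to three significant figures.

Belt: ratio = 14.1/7.5 = 1.88, so the roll turns at 220 / 1.88 = 117.02 RPM.

117 RPM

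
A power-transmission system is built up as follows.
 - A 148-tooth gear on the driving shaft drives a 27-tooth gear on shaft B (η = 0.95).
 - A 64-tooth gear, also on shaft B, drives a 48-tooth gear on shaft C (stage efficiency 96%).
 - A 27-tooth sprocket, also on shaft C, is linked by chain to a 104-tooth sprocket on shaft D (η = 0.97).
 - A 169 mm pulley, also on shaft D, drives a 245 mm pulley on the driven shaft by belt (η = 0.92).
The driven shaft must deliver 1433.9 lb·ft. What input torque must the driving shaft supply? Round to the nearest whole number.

Overall ratio R = 0.18243 × 0.75 × 3.8519 × 1.4497 = 0.76403; overall efficiency η = 0.95 × 0.96 × 0.97 × 0.92 = 0.8139.
Input torque = output torque / (R × η) = 1433.9 / (0.76403 × 0.8139) = 2306 lb·ft.

2306 lb·ft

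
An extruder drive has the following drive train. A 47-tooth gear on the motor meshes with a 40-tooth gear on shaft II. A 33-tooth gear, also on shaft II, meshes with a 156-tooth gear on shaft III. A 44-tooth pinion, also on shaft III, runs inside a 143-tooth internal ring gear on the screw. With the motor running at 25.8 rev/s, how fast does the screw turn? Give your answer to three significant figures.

1.97 rev/s

the motor → shaft II (gear mesh, 40/47): 25.8 ÷ 0.85106 = 30.315 rev/s
shaft II → shaft III (gear mesh, 156/33): 30.315 ÷ 4.7273 = 6.4128 rev/s
shaft III → the screw (internal gear, 143/44): 6.4128 ÷ 3.25 = 1.9732 rev/s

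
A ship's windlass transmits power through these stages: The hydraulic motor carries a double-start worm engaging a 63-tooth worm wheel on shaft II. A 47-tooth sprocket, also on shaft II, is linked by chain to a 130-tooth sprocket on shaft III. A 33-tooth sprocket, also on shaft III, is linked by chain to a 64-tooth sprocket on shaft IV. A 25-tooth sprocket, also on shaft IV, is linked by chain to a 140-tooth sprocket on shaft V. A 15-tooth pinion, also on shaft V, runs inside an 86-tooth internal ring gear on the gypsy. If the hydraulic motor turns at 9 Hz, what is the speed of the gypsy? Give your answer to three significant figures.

worm 63/2 = 31.5 → 9/31.5 = 0.28571 Hz
chain 130/47 = 2.766 → 0.28571/2.766 = 0.1033 Hz
chain 64/33 = 1.9394 → 0.1033/1.9394 = 0.053262 Hz
chain 140/25 = 5.6 → 0.053262/5.6 = 0.0095111 Hz
internal gear 86/15 = 5.7333 → 0.0095111/5.7333 = 0.0016589 Hz

0.00166 Hz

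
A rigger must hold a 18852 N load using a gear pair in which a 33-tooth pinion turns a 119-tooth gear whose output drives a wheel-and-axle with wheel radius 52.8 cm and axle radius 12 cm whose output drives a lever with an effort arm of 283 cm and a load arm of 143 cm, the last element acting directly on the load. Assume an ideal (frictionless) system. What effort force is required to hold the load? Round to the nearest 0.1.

Gear pair MA = 119/33 = 3.6061.
Wheel-and-axle MA = R/r = 52.8/12 = 4.4.
Lever MA = effort arm / load arm = 283/143 = 1.979.
Combined ideal MA = 3.6061 × 4.4 × 1.979 = 31.4.
Effort = load / MA = 18852 / 31.4 = 600.37 N.

600.4 N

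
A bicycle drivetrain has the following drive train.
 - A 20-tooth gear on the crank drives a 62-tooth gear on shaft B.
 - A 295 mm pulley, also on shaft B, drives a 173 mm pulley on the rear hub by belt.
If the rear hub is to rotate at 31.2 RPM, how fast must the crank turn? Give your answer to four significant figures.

56.72 RPM

Overall ratio R = 3.1 × 0.58644 = 1.818.
Required input speed = output speed × R = 31.2 × 1.818 = 56.721 RPM.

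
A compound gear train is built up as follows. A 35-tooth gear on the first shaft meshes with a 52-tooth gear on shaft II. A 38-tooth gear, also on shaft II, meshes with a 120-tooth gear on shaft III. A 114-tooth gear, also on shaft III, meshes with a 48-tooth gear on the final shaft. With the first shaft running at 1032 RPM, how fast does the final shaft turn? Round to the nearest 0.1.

522.4 RPM

Gear mesh: ratio = 52/35 = 1.4857, so shaft II turns at 1032 / 1.4857 = 694.62 RPM.
Gear mesh: ratio = 120/38 = 3.1579, so shaft III turns at 694.62 / 3.1579 = 219.96 RPM.
Gear mesh: ratio = 48/114 = 0.42105, so the final shaft turns at 219.96 / 0.42105 = 522.41 RPM.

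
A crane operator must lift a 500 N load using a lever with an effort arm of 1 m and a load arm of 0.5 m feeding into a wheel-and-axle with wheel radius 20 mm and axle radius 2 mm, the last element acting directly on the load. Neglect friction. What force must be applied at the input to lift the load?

Lever MA = effort arm / load arm = 1/0.5 = 2.
Wheel-and-axle MA = R/r = 20/2 = 10.
Combined ideal MA = 2 × 10 = 20.
Effort = load / MA = 500 / 20 = 25 N.

25 N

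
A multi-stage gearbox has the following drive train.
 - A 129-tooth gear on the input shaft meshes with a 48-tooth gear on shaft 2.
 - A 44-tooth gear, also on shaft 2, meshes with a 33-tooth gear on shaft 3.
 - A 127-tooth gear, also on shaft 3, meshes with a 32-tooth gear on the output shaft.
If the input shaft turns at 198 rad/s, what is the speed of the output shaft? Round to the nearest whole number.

the input shaft → shaft 2 (gear mesh, 48/129): 198 ÷ 0.37209 = 532.12 rad/s
shaft 2 → shaft 3 (gear mesh, 33/44): 532.12 ÷ 0.75 = 709.5 rad/s
shaft 3 → the output shaft (gear mesh, 32/127): 709.5 ÷ 0.25197 = 2815.8 rad/s

2816 rad/s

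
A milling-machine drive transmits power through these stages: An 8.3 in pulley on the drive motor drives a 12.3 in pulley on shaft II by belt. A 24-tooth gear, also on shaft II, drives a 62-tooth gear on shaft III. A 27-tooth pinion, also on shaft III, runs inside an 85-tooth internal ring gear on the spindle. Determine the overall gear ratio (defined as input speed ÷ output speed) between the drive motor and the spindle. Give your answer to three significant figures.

Each stage contributes driven/driver: belt 12.3/8.3 = 1.4819, gear mesh 62/24 = 2.5833, internal gear 85/27 = 3.1481.
Overall: 1.4819 × 2.5833 × 3.1481 = 12.052.

12.1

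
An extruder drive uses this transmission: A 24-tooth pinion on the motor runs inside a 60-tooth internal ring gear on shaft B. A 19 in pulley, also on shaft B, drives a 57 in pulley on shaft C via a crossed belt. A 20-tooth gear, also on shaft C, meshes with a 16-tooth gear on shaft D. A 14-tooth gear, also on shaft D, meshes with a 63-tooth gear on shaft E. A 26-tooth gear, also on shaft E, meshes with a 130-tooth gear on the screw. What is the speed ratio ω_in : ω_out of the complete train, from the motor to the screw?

135

Each stage contributes driven/driver: internal gear 60/24 = 2.5, belt 57/19 = 3, gear mesh 16/20 = 0.8, gear mesh 63/14 = 4.5, gear mesh 130/26 = 5.
Overall: 2.5 × 3 × 0.8 × 4.5 × 5 = 135.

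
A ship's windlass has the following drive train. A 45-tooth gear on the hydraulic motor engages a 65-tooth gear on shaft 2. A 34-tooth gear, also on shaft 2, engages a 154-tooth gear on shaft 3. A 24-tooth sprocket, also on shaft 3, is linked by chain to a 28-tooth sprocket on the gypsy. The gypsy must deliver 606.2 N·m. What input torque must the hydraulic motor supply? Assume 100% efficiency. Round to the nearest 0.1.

Overall ratio R = 1.4444 × 4.5294 × 1.1667 = 7.6329.
Input torque = output torque / R = 606.2 / 7.6329 = 79.419 N·m.

79.4 N·m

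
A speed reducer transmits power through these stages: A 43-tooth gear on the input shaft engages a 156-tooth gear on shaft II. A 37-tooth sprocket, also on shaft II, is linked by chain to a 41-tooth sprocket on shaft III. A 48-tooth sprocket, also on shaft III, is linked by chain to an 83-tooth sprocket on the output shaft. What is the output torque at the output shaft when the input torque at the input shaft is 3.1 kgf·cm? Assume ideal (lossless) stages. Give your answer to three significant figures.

After the gear mesh (156/43): 3.1 × 3.6279 = 11.247 kgf·cm
After the chain (41/37): 11.247 × 1.1081 = 12.462 kgf·cm
After the chain (83/48): 12.462 × 1.7292 = 21.549 kgf·cm

21.5 kgf·cm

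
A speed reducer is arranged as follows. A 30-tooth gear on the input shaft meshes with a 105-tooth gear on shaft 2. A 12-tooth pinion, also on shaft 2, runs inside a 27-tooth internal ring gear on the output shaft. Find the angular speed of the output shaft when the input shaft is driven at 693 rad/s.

88 rad/s

the input shaft → shaft 2 (gear mesh, 105/30): 693 ÷ 3.5 = 198 rad/s
shaft 2 → the output shaft (internal gear, 27/12): 198 ÷ 2.25 = 88 rad/s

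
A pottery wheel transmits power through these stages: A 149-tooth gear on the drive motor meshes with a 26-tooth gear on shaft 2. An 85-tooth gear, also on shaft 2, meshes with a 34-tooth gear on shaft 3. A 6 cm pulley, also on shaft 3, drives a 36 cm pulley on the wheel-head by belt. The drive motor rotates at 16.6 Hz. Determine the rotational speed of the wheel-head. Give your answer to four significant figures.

39.64 Hz

gear mesh 26/149 = 0.1745 → 16.6/0.1745 = 95.131 Hz
gear mesh 34/85 = 0.4 → 95.131/0.4 = 237.83 Hz
belt 36/6 = 6 → 237.83/6 = 39.638 Hz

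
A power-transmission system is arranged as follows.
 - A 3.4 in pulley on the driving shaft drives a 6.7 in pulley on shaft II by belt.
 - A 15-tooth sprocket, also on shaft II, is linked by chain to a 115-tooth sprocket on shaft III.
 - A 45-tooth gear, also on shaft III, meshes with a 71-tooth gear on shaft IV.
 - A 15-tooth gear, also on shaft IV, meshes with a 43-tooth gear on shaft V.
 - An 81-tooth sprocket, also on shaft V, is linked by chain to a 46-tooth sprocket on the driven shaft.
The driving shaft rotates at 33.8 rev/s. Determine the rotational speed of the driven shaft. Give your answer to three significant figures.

0.871 rev/s

the driving shaft → shaft II (belt, 6.7/3.4): 33.8 ÷ 1.9706 = 17.152 rev/s
shaft II → shaft III (chain, 115/15): 17.152 ÷ 7.6667 = 2.2372 rev/s
shaft III → shaft IV (gear mesh, 71/45): 2.2372 ÷ 1.5778 = 1.418 rev/s
shaft IV → shaft V (gear mesh, 43/15): 1.418 ÷ 2.8667 = 0.49464 rev/s
shaft V → the driven shaft (chain, 46/81): 0.49464 ÷ 0.5679 = 0.871 rev/s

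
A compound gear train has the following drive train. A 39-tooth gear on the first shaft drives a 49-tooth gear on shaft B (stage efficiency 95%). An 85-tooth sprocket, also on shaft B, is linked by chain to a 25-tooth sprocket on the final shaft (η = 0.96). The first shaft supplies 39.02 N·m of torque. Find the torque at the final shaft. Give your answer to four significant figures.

Gear mesh: ratio = 49/39 = 1.2564; torque at shaft B = 39.02 × 1.2564 × 0.95 = 46.574 N·m.
Chain: ratio = 25/85 = 0.29412; torque at the final shaft = 46.574 × 0.29412 × 0.96 = 13.15 N·m.

13.15 N·m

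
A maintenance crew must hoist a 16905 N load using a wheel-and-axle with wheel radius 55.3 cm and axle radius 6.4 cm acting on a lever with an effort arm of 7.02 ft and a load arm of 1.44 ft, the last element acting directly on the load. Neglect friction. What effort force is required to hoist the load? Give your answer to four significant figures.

Wheel-and-axle MA = R/r = 55.3/6.4 = 8.6406.
Lever MA = effort arm / load arm = 7.02/1.44 = 4.875.
Combined ideal MA = 8.6406 × 4.875 = 42.123.
Effort = load / MA = 16905 / 42.123 = 401.32 N.

401.3 N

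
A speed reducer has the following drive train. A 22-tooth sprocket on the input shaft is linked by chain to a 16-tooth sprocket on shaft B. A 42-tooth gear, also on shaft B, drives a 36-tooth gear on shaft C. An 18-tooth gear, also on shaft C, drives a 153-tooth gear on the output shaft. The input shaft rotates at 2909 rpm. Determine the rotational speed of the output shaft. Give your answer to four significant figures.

Chain: ratio = 16/22 = 0.72727, so shaft B turns at 2909 / 0.72727 = 3999.9 rpm.
Gear mesh: ratio = 36/42 = 0.85714, so shaft C turns at 3999.9 / 0.85714 = 4666.5 rpm.
Gear mesh: ratio = 153/18 = 8.5, so the output shaft turns at 4666.5 / 8.5 = 549 rpm.

549.0 rpm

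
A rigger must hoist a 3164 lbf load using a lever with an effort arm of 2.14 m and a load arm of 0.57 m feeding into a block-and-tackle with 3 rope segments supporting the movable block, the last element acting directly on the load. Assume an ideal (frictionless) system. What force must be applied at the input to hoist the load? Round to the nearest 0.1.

Lever MA = effort arm / load arm = 2.14/0.57 = 3.7544.
Block-and-tackle MA = number of supporting rope parts = 3.
Combined ideal MA = 3.7544 × 3 = 11.263.
Effort = load / MA = 3164 / 11.263 = 280.92 lbf.

280.9 lbf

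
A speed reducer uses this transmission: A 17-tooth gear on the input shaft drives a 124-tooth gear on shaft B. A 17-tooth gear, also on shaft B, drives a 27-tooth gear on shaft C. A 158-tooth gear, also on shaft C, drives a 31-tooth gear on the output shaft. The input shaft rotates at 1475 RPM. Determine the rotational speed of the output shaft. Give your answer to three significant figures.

Gear mesh: ratio = 124/17 = 7.2941, so shaft B turns at 1475 / 7.2941 = 202.22 RPM.
Gear mesh: ratio = 27/17 = 1.5882, so shaft C turns at 202.22 / 1.5882 = 127.32 RPM.
Gear mesh: ratio = 31/158 = 0.1962, so the output shaft turns at 127.32 / 0.1962 = 648.93 RPM.

649 RPM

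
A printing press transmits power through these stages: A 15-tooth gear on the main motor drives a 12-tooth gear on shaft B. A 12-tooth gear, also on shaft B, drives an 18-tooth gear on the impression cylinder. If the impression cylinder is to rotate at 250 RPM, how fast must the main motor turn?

300 RPM

Overall ratio R = 0.8 × 1.5 = 1.2.
Required input speed = output speed × R = 250 × 1.2 = 300 RPM.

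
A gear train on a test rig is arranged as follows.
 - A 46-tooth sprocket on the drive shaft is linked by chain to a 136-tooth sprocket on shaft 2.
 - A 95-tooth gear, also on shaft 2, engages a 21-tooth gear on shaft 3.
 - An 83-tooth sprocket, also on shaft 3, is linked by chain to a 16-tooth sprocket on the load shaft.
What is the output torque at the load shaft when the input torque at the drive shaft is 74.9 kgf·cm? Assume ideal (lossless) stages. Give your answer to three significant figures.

9.44 kgf·cm

After the chain (136/46): 74.9 × 2.9565 = 221.44 kgf·cm
After the gear mesh (21/95): 221.44 × 0.22105 = 48.951 kgf·cm
After the chain (16/83): 48.951 × 0.19277 = 9.4363 kgf·cm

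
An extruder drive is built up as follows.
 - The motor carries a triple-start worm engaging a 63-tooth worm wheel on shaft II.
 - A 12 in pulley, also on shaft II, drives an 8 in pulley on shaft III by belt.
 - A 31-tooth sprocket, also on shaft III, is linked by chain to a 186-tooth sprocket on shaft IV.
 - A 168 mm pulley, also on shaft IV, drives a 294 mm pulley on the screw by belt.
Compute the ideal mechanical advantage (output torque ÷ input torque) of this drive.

Each stage contributes driven/driver: worm 63/3 = 21, belt 8/12 = 0.66667, chain 186/31 = 6, belt 294/168 = 1.75.
Overall: 21 × 0.66667 × 6 × 1.75 = 147.

147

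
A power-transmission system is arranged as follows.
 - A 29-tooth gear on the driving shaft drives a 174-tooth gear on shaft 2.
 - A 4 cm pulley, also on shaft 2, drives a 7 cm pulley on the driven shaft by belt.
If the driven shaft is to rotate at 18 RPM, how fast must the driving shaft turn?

Overall ratio R = 6 × 1.75 = 10.5.
Required input speed = output speed × R = 18 × 10.5 = 189 RPM.

189 RPM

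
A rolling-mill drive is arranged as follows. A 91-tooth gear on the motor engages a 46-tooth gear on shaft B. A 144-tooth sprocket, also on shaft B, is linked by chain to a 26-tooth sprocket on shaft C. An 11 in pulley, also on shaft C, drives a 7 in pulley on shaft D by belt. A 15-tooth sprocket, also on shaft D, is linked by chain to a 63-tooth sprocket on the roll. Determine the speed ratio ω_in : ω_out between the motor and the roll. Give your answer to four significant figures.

Each stage contributes driven/driver: gear mesh 46/91 = 0.50549, chain 26/144 = 0.18056, belt 7/11 = 0.63636, chain 63/15 = 4.2.
Overall: 0.50549 × 0.18056 × 0.63636 × 4.2 = 0.24394.

0.2439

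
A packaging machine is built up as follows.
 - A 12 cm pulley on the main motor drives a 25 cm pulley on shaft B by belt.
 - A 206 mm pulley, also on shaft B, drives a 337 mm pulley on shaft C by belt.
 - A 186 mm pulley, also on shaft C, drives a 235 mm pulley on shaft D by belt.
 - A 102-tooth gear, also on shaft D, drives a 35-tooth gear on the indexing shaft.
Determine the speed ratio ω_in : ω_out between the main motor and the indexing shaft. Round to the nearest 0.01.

Each stage contributes driven/driver: belt 25/12 = 2.0833, belt 337/206 = 1.6359, belt 235/186 = 1.2634, gear mesh 35/102 = 0.34314.
Overall: 2.0833 × 1.6359 × 1.2634 × 0.34314 = 1.4776.

1.48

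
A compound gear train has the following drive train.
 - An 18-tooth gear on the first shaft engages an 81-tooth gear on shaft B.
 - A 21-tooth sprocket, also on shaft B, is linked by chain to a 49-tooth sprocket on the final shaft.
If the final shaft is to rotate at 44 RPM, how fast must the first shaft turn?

462 RPM

Overall ratio R = 4.5 × 2.3333 = 10.5.
Required input speed = output speed × R = 44 × 10.5 = 462 RPM.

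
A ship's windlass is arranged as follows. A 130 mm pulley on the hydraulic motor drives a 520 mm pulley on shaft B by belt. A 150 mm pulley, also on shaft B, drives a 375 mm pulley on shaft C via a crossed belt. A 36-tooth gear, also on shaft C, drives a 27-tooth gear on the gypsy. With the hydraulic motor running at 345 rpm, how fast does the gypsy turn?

Belt: ratio = 520/130 = 4, so shaft B turns at 345 / 4 = 86.25 rpm.
Belt: ratio = 375/150 = 2.5, so shaft C turns at 86.25 / 2.5 = 34.5 rpm.
Gear mesh: ratio = 27/36 = 0.75, so the gypsy turns at 34.5 / 0.75 = 46 rpm.

46 rpm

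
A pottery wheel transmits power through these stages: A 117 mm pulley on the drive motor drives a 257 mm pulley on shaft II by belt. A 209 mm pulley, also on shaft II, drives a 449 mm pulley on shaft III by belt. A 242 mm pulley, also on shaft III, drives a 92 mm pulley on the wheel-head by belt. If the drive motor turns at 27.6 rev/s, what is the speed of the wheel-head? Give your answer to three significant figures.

belt 257/117 = 2.1966 → 27.6/2.1966 = 12.565 rev/s
belt 449/209 = 2.1483 → 12.565/2.1483 = 5.8487 rev/s
belt 92/242 = 0.38017 → 5.8487/0.38017 = 15.385 rev/s

15.4 rev/s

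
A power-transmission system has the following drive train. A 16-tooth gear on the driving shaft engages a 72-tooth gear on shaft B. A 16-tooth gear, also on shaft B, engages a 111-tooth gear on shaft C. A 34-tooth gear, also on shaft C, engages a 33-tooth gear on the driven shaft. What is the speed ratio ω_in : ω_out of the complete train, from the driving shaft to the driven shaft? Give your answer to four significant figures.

Each stage contributes driven/driver: gear mesh 72/16 = 4.5, gear mesh 111/16 = 6.9375, gear mesh 33/34 = 0.97059.
Overall: 4.5 × 6.9375 × 0.97059 = 30.301.

30.30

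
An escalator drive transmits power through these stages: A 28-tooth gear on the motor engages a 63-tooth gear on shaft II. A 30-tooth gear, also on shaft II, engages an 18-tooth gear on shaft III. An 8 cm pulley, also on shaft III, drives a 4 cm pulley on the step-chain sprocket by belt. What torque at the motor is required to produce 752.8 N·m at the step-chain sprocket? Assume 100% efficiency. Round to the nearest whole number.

1115 N·m

Overall ratio R = 2.25 × 0.6 × 0.5 = 0.675.
Input torque = output torque / R = 752.8 / 0.675 = 1115.3 N·m.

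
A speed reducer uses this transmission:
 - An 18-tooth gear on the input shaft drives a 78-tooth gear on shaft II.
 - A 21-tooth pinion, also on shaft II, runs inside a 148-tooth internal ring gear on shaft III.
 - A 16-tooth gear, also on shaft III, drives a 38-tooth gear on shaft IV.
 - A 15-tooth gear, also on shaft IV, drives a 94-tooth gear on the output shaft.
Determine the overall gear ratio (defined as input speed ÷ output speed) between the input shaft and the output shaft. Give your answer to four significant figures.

454.5

Each stage contributes driven/driver: gear mesh 78/18 = 4.3333, internal gear 148/21 = 7.0476, gear mesh 38/16 = 2.375, gear mesh 94/15 = 6.2667.
Overall: 4.3333 × 7.0476 × 2.375 × 6.2667 = 454.53.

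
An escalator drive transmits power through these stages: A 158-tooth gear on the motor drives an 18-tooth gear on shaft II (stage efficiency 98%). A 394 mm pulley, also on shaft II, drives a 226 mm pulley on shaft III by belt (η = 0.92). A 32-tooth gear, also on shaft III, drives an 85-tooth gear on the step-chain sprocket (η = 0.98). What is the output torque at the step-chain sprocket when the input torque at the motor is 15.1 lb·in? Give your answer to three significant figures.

2.32 lb·in

gear mesh 18/158 = 0.11392 → τ = 15.1·0.11392·0.98 = 1.6858 lb·in
belt 226/394 = 0.5736 → τ = 1.6858·0.5736·0.92 = 0.88965 lb·in
gear mesh 85/32 = 2.6562 → τ = 0.88965·2.6562·0.98 = 2.3159 lb·in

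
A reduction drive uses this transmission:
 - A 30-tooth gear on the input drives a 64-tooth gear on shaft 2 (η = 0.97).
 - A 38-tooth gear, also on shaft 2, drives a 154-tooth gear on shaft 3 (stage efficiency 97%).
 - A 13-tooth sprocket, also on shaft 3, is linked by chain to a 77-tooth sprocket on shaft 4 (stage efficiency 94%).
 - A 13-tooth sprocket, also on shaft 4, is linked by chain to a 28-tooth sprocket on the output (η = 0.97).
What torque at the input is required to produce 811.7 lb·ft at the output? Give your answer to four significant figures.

Overall ratio R = 2.1333 × 4.0526 × 5.9231 × 2.1538 = 110.3; overall efficiency η = 0.97 × 0.97 × 0.94 × 0.97 = 0.8579.
Input torque = output torque / (R × η) = 811.7 / (110.3 × 0.8579) = 8.5782 lb·ft.

8.578 lb·ft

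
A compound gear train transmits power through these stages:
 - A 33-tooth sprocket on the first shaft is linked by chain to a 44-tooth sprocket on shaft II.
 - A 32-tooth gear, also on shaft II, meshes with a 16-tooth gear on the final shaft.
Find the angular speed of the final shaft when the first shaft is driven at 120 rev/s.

chain 44/33 = 1.3333 → 120/1.3333 = 90 rev/s
gear mesh 16/32 = 0.5 → 90/0.5 = 180 rev/s

180 rev/s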